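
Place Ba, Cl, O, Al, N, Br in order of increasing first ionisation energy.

N is in period 2, group 15; O is in period 2, group 16; Al is in period 3, group 13; Cl is in period 3, group 17; Br is in period 4, group 17; Ba is in period 6, group 2.
First ionization energy rises across a period (greater Z_eff holds electrons more tightly) and falls down a group (valence electrons are farther from the nucleus).
Here both period and group differ, so the two effects have to be weighed against each other.
Al > Ba: both effects reinforce here, so Al is clearly the higher of the two.
Br > Al: the two effects oppose for this pair; the across-period effect wins (1140 vs 578 kJ/mol).
Cl > Br: Cl sits above Br in group 17, so the down-group effect alone puts Cl higher.
O > Cl: period and group pull opposite ways; the down-group shift dominates (1314 vs 1251 kJ/mol).
N > O: this pair runs against the simple trend — see the exception note.
Note the exception: N has a higher first ionization energy than O, contrary to the simple trend — pairing an electron in O's 2p⁴ costs repulsion energy, so O ionizes more easily than half-filled N (2p³).
Tabulated first ionization energy (kJ/mol): N 1402, O 1314, Al 578, Cl 1251, Br 1140, Ba 503.
So from lowest to highest: Ba < Al < Br < Cl < O < N.

Ba, Al, Br, Cl, O, N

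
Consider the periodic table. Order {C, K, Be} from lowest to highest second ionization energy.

Be, C, K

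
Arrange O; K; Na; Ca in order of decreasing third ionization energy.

Na > O > Ca > K

The third ionization energy removes an electron from the +2 ion. For each element: O²⁺ still has 4 valence electrons; K²⁺ is already 1 electron into the core; Na²⁺ is already 1 electron into the core; Ca²⁺ is the bare [Ar] core.
Usually core removal costs more than valence removal, but here the competition is close: a tightly held n=2 valence electron can cost more to remove than an n=3 core electron, so the actual values have to decide it.
The numbers (kJ/mol): O 5300, K 4420, Na 6910, Ca 4912.
Overall IE_3 order: K < Ca < O < Na.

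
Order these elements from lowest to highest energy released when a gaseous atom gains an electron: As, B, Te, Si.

B is in period 2, group 13; Si is in period 3, group 14; As is in period 4, group 15; Te is in period 5, group 16.
Electron affinity generally becomes more exothermic across a period toward the halogens and less exothermic down a group.
A diagonal step moves right (one effect) and down (the opposite effect) at once.
As > B: period and group pull opposite ways; the across-period shift dominates (78 vs 27 kJ/mol).
Si > As: the two effects oppose for this pair; the down-group effect wins (134 vs 78 kJ/mol).
Te > Si: the two effects oppose for this pair; the across-period effect wins (190 vs 134 kJ/mol).
For reference (kJ/mol): B 27, Si 134, As 78, Te 190.
So from lowest to highest: B < As < Si < Te.

B < As < Si < Te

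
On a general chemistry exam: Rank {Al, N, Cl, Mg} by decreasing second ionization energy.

N > Cl > Al > Mg

Consider each +1 ion: Al⁺ still has 2 valence electrons; N⁺ still has 4 valence electrons; Cl⁺ still has 6 valence electrons; Mg⁺ still has 1 valence electron.
All are still removing valence electrons, so compare the +1 ions as you would atoms: IE_2 generally rises across a period (higher Z_eff) and falls down a group (larger shell), subject to the usual subshell exceptions.
Valence configurations: Al⁺ [Ne]3s², N⁺ [He]2s²2p², Cl⁺ [Ne]3s²3p⁴, Mg⁺ [Ne]3s¹.
Tabulated IE_2 (kJ/mol): Al 1817, N 2856, Cl 2298, Mg 1451.
So the second ionization energies run Mg < Al < Cl < N.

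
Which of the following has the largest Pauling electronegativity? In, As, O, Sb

O is in period 2, group 16; As is in period 4, group 15; In is in period 5, group 13; Sb is in period 5, group 15.
Smaller atoms with higher effective nuclear charge are more electronegative.
Here both period and group differ, so the two effects have to be weighed against each other.
Sb > In: both are in period 5; the period trend gives Sb the larger value.
As > Sb: they share group 15; the group trend gives As the larger value.
O > As: relative to As, both the across-period and down-group shifts push O's electronegativity up.
For reference (Pauling): O 3.44, As 2.18, In 1.78, Sb 2.05.
The largest Pauling electronegativity among these belongs to O.

O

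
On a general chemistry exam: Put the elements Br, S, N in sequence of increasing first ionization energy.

N is in period 2, group 15; S is in period 3, group 16; Br is in period 4, group 17.
Across a period the outer electron is held more tightly (higher IE₁); down a group it sits in a higher shell, more shielded, and comes off more easily.
These sit on a diagonal, where the across-period and down-group effects partly cancel.
Br > S: period and group pull opposite ways; the across-period shift dominates (1140 vs 1000 kJ/mol).
N > Br: period and group pull opposite ways; the down-group shift dominates (1402 vs 1140 kJ/mol).
Approximate values (kJ/mol): N 1402, S 1000, Br 1140.
So from lowest to highest: S < Br < N.

S, Br, N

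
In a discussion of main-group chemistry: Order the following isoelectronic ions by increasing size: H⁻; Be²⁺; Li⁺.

All of these have 2 electrons, so size is governed by nuclear charge alone: the more protons, the stronger the pull on the same electron cloud, and the smaller the ion.
Nuclear charges: Be²⁺ (Z=4), Li⁺ (Z=3), H⁻ (Z=1).
Smallest to largest: Be²⁺ < Li⁺ < H⁻.

Be²⁺ < Li⁺ < H⁻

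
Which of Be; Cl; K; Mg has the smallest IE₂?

Mg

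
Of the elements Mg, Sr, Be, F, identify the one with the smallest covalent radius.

Be is in period 2, group 2; F is in period 2, group 17; Mg is in period 3, group 2; Sr is in period 5, group 2.
Across a period the added protons contract the valence shell; down a group each new principal shell makes the atom larger.
These span different periods and groups, so the two trends combine.
Be > F: both are in period 2; the period trend gives Be the larger value.
Mg > Be: Mg sits below Be in group 2, so the down-group effect alone puts Mg larger.
Sr > Mg: Sr sits below Mg in group 2, so the down-group effect alone puts Sr larger.
For reference (pm): Be 102, F 64, Mg 139, Sr 185.
The smallest covalent radius among these belongs to F.

F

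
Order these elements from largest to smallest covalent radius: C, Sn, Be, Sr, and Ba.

Ba, Sr, Sn, Be, C

Moving right in a period, electrons are added to the same shell under a stronger nuclear pull, so atoms get smaller; moving down, a new shell is opened and atoms get larger.
Here both period and group differ, so the two effects have to be weighed against each other.
Be > C: both are in period 2; the period trend gives Be the larger value.
Sn > Be: the two effects oppose for this pair; the down-group effect wins (140 vs 102 pm).
Sr > Sn: both are in period 5; the period trend gives Sr the larger value.
Ba > Sr: they share group 2; the group trend gives Ba the larger value.
For reference (pm): Be 102, C 75, Sr 185, Sn 140, Ba 196.
So from largest to smallest: Ba > Sr > Sn > Be > C.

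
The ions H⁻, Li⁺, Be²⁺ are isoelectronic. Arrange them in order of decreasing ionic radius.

H⁻ > Li⁺ > Be²⁺

All of these have 2 electrons, so size is governed by nuclear charge alone: the more protons, the stronger the pull on the same electron cloud, and the smaller the ion.
Nuclear charges: Be²⁺ (Z=4), Li⁺ (Z=3), H⁻ (Z=1).
Largest to smallest: H⁻ > Li⁺ > Be²⁺.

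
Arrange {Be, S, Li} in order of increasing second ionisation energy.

Be < S < Li

Consider each +1 ion: Be⁺ still has 1 valence electron; S⁺ still has 5 valence electrons; Li⁺ is the bare [He] core.
Breaking into a closed-shell core is much more expensive than removing a leftover valence electron — Li has the largest IE_2 here.
Valence configurations: Be⁺ [He]2s¹, S⁺ [Ne]3s²3p³.
Tabulated IE_2 (kJ/mol): Be 1757, S 2252, Li 7298.
So the second ionization energies run Be < S < Li.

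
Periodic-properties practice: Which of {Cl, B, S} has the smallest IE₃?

IE_3 is the cost of taking one more electron from the +2 cation: Cl²⁺ still has 5 valence electrons; B²⁺ still has 1 valence electron; S²⁺ still has 4 valence electrons.
All are still removing valence electrons, so compare the +2 ions as you would atoms: IE_3 generally rises across a period (higher Z_eff) and falls down a group (larger shell), subject to the usual subshell exceptions.
Valence configurations: Cl²⁺ [Ne]3s²3p³, B²⁺ [He]2s¹, S²⁺ [Ne]3s²3p².
Tabulated IE_3 (kJ/mol): Cl 3822, B 3660, S 3357.
Putting it together, IE_3: S < B < Cl.

S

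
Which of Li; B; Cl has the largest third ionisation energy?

IE_3 is the cost of taking one more electron from the +2 cation: Li²⁺ is already 1 electron into the core; B²⁺ still has 1 valence electron; Cl²⁺ still has 5 valence electrons.
Core electrons are held far more tightly than valence electrons, so Li tops the IE_3 order.
Valence configurations: B²⁺ [He]2s¹, Cl²⁺ [Ne]3s²3p³.
The numbers (kJ/mol): Li 11815, B 3660, Cl 3822.
Overall IE_3 order: B < Cl < Li.

Li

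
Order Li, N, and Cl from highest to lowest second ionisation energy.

Li, N, Cl

Consider each +1 ion: Li⁺ is the bare [He] core; N⁺ still has 4 valence electrons; Cl⁺ still has 6 valence electrons.
Pulling an electron out of a noble-gas core costs far more than removing a remaining valence electron, so Li sits at the high end of IE_2.
Valence configurations: N⁺ [He]2s²2p², Cl⁺ [Ne]3s²3p⁴.
Approximate IE_2 values (kJ/mol): Li 7298, N 2856, Cl 2298.
Hence IE_2: Cl < N < Li.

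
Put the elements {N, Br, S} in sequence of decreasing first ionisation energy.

N > Br > S

N is in period 2, group 15; S is in period 3, group 16; Br is in period 4, group 17.
Across a period the outer electron is held more tightly (higher IE₁); down a group it sits in a higher shell, more shielded, and comes off more easily.
A diagonal step moves right (one effect) and down (the opposite effect) at once.
Br > S: period and group pull opposite ways; the across-period shift dominates (1140 vs 1000 kJ/mol).
N > Br: the two effects oppose for this pair; the down-group effect wins (1402 vs 1140 kJ/mol).
Approximate values (kJ/mol): N 1402, S 1000, Br 1140.
So from highest to lowest: N > Br > S.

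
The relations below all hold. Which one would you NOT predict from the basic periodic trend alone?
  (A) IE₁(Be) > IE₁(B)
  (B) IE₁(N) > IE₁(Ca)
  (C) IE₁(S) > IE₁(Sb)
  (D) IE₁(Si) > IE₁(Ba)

The general trend: first ionization energy increases across a period and decreases down a group.
(A) Be (period 2, group 2) vs B (period 2, group 13): the stated order contradicts the simple trend.
(B) N (period 2, group 15) vs Ca (period 4, group 2): the stated order agrees with the simple trend.
(C) S (period 3, group 16) vs Sb (period 5, group 15): the stated order agrees with the simple trend.
(D) Si (period 3, group 14) vs Ba (period 6, group 2): the stated order agrees with the simple trend.
The exception is (A): removing B's lone 2p electron is easier than breaking Be's filled 2s².

(A)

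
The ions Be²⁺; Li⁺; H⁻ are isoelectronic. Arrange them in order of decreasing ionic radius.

All of these have 2 electrons, so size is governed by nuclear charge alone: the more protons, the stronger the pull on the same electron cloud, and the smaller the ion.
Nuclear charges: Be²⁺ (Z=4), Li⁺ (Z=3), H⁻ (Z=1).
Largest to smallest: H⁻ > Li⁺ > Be²⁺.

H⁻ > Li⁺ > Be²⁺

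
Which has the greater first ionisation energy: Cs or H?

H

H is in period 1, group 1; Cs is in period 6, group 1.
Across a period the outer electron is held more tightly (higher IE₁); down a group it sits in a higher shell, more shielded, and comes off more easily.
All are in group 1, so first ionization energy increases up the group.
So H has the greater first ionisation energy (H > Cs).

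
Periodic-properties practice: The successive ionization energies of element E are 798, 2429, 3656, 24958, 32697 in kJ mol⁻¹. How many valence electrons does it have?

Look for the largest jump between consecutive ionization energies: IE4/IE3 ≈ 6.8, far larger than any earlier ratio.
That jump marks the point where a core electron is being removed. So the atom has 3 valence electrons.

3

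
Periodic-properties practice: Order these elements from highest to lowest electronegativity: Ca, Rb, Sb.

Sb > Ca > Rb

Ca is in period 4, group 2; Rb is in period 5, group 1; Sb is in period 5, group 15.
Electronegativity increases across a period and decreases down a group, tracking effective nuclear charge and atomic size.
Neither a single period nor a single group — weigh both effects.
Ca > Rb: both effects reinforce here, so Ca is clearly the higher of the two.
Sb > Ca: period and group pull opposite ways; the across-period shift dominates (2.05 vs 1.00).
For reference (Pauling): Ca 1.00, Rb 0.82, Sb 2.05.
So from highest to lowest: Sb > Ca > Rb.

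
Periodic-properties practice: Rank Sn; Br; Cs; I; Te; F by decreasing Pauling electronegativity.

Smaller atoms with higher effective nuclear charge are more electronegative.
These span different periods and groups, so the two trends combine.
Sn > Cs: both effects reinforce here, so Sn is clearly the higher of the two.
Te > Sn: both are in period 5; the period trend gives Te the larger value.
I > Te: I lies to the right of Te in period 5, so the across-period effect alone puts I higher.
Br > I: they share group 17; the group trend gives Br the larger value.
F > Br: F sits above Br in group 17, so the down-group effect alone puts F higher.
Tabulated electronegativity (Pauling): F 3.98, Br 2.96, Sn 1.96, Te 2.10, I 2.66, Cs 0.79.
So from highest to lowest: F > Br > I > Te > Sn > Cs.

F, Br, I, Te, Sn, Cs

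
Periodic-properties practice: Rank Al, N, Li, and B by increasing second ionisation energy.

Al < B < N < Li

IE_2 is the cost of taking one more electron from the +1 cation: Al⁺ still has 2 valence electrons; N⁺ still has 4 valence electrons; Li⁺ is the bare [He] core; B⁺ still has 2 valence electrons.
Core electrons are held far more tightly than valence electrons, so Li tops the IE_2 order.
Valence configurations: Al⁺ [Ne]3s², N⁺ [He]2s²2p², B⁺ [He]2s².
Tabulated IE_2 (kJ/mol): Al 1817, N 2856, Li 7298, B 2427.
Hence IE_2: Al < B < N < Li.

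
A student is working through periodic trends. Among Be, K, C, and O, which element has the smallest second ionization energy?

IE_2 is the cost of taking one more electron from the +1 cation: Be⁺ still has 1 valence electron; K⁺ is the bare [Ar] core; C⁺ still has 3 valence electrons; O⁺ still has 5 valence electrons.
Usually core removal costs more than valence removal, but here the competition is close: a tightly held n=2 valence electron can cost more to remove than an n=3 core electron, so the actual values have to decide it.
Valence configurations: Be⁺ [He]2s¹, C⁺ [He]2s²2p¹, O⁺ [He]2s²2p³.
Approximate IE_2 values (kJ/mol): Be 1757, K 3052, C 2353, O 3388.
Hence IE_2: Be < C < K < O.

Be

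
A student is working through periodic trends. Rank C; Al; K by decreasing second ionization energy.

K > C > Al

The second ionization energy removes an electron from the +1 ion. For each element: C⁺ still has 3 valence electrons; Al⁺ still has 2 valence electrons; K⁺ is the bare [Ar] core.
Breaking into a closed-shell core is much more expensive than removing a leftover valence electron — K has the largest IE_2 here.
Valence configurations: C⁺ [He]2s²2p¹, Al⁺ [Ne]3s².
The numbers (kJ/mol): C 2353, Al 1817, K 3052.
Putting it together, IE_2: Al < C < K.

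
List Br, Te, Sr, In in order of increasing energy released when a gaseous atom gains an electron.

Sr < In < Te < Br

Electron affinity generally becomes more exothermic across a period toward the halogens and less exothermic down a group.
These span different periods and groups, so the two trends combine.
In > Sr: both are in period 5; the period trend gives In the larger value.
Te > In: Te lies to the right of In in period 5, so the across-period effect alone puts Te higher.
Br > Te: relative to Te, both the across-period and down-group shifts push Br's electron affinity up.
For reference (kJ/mol): Br 325, Sr 5, In 29, Te 190.
So from lowest to highest: Sr < In < Te < Br.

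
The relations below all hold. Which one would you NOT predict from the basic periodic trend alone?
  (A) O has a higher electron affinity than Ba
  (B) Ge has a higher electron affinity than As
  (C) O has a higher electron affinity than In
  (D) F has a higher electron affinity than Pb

The general trend: electron affinity increases across a period and decreases down a group.
(A) O (period 2, group 16) vs Ba (period 6, group 2): the stated order agrees with the simple trend.
(B) Ge (period 4, group 14) vs As (period 4, group 15): the stated order contradicts the simple trend.
(C) O (period 2, group 16) vs In (period 5, group 13): the stated order agrees with the simple trend.
(D) F (period 2, group 17) vs Pb (period 6, group 14): the stated order agrees with the simple trend.
The exception is (B): adding an electron to As's half-filled 4p³ is unfavourable, so Ge (4p²) has the more exothermic EA.

(B)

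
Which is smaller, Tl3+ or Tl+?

Tl3+

Both ions have Z = 81 protons, but Tl3+ has lost more electrons, so its remaining electrons feel a larger effective nuclear charge per electron and are pulled in more tightly.
Higher positive charge → smaller ion, so Tl+ > Tl3+.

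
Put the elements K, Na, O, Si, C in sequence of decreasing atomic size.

Moving right in a period, electrons are added to the same shell under a stronger nuclear pull, so atoms get smaller; moving down, a new shell is opened and atoms get larger.
Here both period and group differ, so the two effects have to be weighed against each other.
C > O: both are in period 2; the period trend gives C the larger value.
Si > C: Si sits below C in group 14, so the down-group effect alone puts Si larger.
Na > Si: both are in period 3; the period trend gives Na the larger value.
K > Na: K sits below Na in group 1, so the down-group effect alone puts K larger.
Approximate values (pm): C 75, O 63, Na 155, Si 116, K 196.
So from largest to smallest: K > Na > Si > C > O.

K > Na > Si > C > O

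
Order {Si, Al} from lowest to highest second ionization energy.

The second ionization energy removes an electron from the +1 ion. For each element: Si⁺ still has 3 valence electrons; Al⁺ still has 2 valence electrons.
All are still removing valence electrons, so compare the +1 ions as you would atoms: IE_2 generally rises across a period (higher Z_eff) and falls down a group (larger shell), subject to the usual subshell exceptions.
Valence configurations: Si⁺ [Ne]3s²3p¹, Al⁺ [Ne]3s².
Si⁺ loses a lone 3p electron whereas Al⁺ must break into a filled 3s² pair, so IE_2(Al) > IE_2(Si) even though Si has the higher nuclear charge.
The numbers (kJ/mol): Si 1577, Al 1817.
Overall IE_2 order: Si < Al.

Si, Al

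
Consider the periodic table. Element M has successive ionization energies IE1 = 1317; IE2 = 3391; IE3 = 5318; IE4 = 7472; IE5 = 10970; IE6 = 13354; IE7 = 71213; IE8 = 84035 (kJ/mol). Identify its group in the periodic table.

Group 16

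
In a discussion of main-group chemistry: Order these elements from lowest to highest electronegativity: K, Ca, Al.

K < Ca < Al

Electronegativity increases across a period and decreases down a group, tracking effective nuclear charge and atomic size.
Neither a single period nor a single group — weigh both effects.
Ca > K: both are in period 4; the period trend gives Ca the larger value.
Al > Ca: both effects reinforce here, so Al is clearly the higher of the two.
Tabulated electronegativity (Pauling): Al 1.61, K 0.82, Ca 1.00.
So from lowest to highest: K < Ca < Al.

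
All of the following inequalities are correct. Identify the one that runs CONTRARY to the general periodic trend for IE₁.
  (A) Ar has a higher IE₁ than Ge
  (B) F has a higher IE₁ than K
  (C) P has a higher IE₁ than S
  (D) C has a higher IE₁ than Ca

The general trend: IE₁ increases across a period and decreases down a group.
(A) Ar (period 3, group 18) vs Ge (period 4, group 14): the stated order agrees with the simple trend.
(B) F (period 2, group 17) vs K (period 4, group 1): the stated order agrees with the simple trend.
(C) P (period 3, group 15) vs S (period 3, group 16): the stated order contradicts the simple trend.
(D) C (period 2, group 14) vs Ca (period 4, group 2): the stated order agrees with the simple trend.
The exception is (C): S (3p⁴) ionizes more easily than half-filled P (3p³) because the paired 3p electron in S is pushed out by e⁻–e⁻ repulsion.

(C)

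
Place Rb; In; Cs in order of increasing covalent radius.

Rb is in period 5, group 1; In is in period 5, group 13; Cs is in period 6, group 1.
Moving right in a period, electrons are added to the same shell under a stronger nuclear pull, so atoms get smaller; moving down, a new shell is opened and atoms get larger.
Neither a single period nor a single group — weigh both effects.
Rb > In: Rb lies to the left of In in period 5, so the across-period effect alone puts Rb larger.
Cs > Rb: they share group 1; the group trend gives Cs the larger value.
Tabulated atomic radius (pm): Rb 210, In 142, Cs 232.
So from smallest to largest: In < Rb < Cs.

In, Rb, Cs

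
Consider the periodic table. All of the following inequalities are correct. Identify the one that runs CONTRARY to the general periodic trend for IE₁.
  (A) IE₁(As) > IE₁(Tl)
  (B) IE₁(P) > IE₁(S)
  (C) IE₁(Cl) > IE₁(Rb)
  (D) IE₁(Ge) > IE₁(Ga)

The general trend: IE₁ increases across a period and decreases down a group.
(A) As (period 4, group 15) vs Tl (period 6, group 13): the stated order agrees with the simple trend.
(B) P (period 3, group 15) vs S (period 3, group 16): the stated order contradicts the simple trend.
(C) Cl (period 3, group 17) vs Rb (period 5, group 1): the stated order agrees with the simple trend.
(D) Ge (period 4, group 14) vs Ga (period 4, group 13): the stated order agrees with the simple trend.
The exception is (B): S (3p⁴) ionizes more easily than half-filled P (3p³) because the paired 3p electron in S is pushed out by e⁻–e⁻ repulsion.

(B)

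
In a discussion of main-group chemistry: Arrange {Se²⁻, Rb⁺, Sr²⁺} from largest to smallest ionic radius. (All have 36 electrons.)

All of these have 36 electrons, so size is governed by nuclear charge alone: the more protons, the stronger the pull on the same electron cloud, and the smaller the ion.
Nuclear charges: Sr²⁺ (Z=38), Rb⁺ (Z=37), Se²⁻ (Z=34).
Largest to smallest: Se²⁻ > Rb⁺ > Sr²⁺.

Se²⁻ > Rb⁺ > Sr²⁺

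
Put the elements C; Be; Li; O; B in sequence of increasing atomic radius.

O, C, B, Be, Li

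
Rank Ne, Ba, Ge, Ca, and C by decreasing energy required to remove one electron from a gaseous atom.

C is in period 2, group 14; Ne is in period 2, group 18; Ca is in period 4, group 2; Ge is in period 4, group 14; Ba is in period 6, group 2.
IE₁ increases left→right with effective nuclear charge and decreases top→bottom as the valence shell moves farther out.
Here both period and group differ, so the two effects have to be weighed against each other.
Ca > Ba: they share group 2; the group trend gives Ca the larger value.
Ge > Ca: Ge lies to the right of Ca in period 4, so the across-period effect alone puts Ge higher.
C > Ge: C sits above Ge in group 14, so the down-group effect alone puts C higher.
Ne > C: Ne lies to the right of C in period 2, so the across-period effect alone puts Ne higher.
Tabulated first ionization energy (kJ/mol): C 1086, Ne 2081, Ca 590, Ge 762, Ba 503.
So from highest to lowest: Ne > C > Ge > Ca > Ba.

Ne, C, Ge, Ca, Ba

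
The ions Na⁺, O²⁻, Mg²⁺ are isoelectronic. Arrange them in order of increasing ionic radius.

All of these have 10 electrons, so size is governed by nuclear charge alone: the more protons, the stronger the pull on the same electron cloud, and the smaller the ion.
Nuclear charges: Mg²⁺ (Z=12), Na⁺ (Z=11), O²⁻ (Z=8).
Smallest to largest: Mg²⁺ < Na⁺ < O²⁻.

Mg²⁺ < Na⁺ < O²⁻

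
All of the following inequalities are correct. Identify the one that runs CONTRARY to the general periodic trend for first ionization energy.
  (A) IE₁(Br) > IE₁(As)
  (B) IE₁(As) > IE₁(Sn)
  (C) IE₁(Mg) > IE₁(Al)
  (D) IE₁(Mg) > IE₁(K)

The general trend: first ionization energy increases across a period and decreases down a group.
(A) Br (period 4, group 17) vs As (period 4, group 15): the stated order agrees with the simple trend.
(B) As (period 4, group 15) vs Sn (period 5, group 14): the stated order agrees with the simple trend.
(C) Mg (period 3, group 2) vs Al (period 3, group 13): the stated order contradicts the simple trend.
(D) Mg (period 3, group 2) vs K (period 4, group 1): the stated order agrees with the simple trend.
The exception is (C): Al's single 3p electron is easier to remove than one from Mg's filled 3s².

(C)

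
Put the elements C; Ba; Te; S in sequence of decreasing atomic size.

Ba, Te, S, C

C is in period 2, group 14; S is in period 3, group 16; Te is in period 5, group 16; Ba is in period 6, group 2.
Radius decreases left→right (rising Z_eff, same n) and increases top→bottom (higher n).
Neither a single period nor a single group — weigh both effects.
S > C: the two effects oppose for this pair; the down-group effect wins (103 vs 75 pm).
Te > S: they share group 16; the group trend gives Te the larger value.
Ba > Te: both effects reinforce here, so Ba is clearly the larger of the two.
Tabulated atomic radius (pm): C 75, S 103, Te 136, Ba 196.
So from largest to smallest: Ba > Te > S > C.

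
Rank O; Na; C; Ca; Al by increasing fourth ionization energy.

C < Ca < O < Na < Al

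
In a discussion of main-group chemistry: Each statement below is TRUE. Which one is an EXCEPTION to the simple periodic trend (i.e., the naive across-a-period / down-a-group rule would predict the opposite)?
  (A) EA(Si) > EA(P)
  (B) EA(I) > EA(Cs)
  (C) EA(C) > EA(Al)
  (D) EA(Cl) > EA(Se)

(A)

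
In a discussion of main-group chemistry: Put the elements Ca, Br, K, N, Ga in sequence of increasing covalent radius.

Atomic radius shrinks across a period as nuclear charge pulls the same shell inward, and grows down a group as new shells are added.
Neither a single period nor a single group — weigh both effects.
Br > N: period and group pull opposite ways; the down-group shift dominates (114 vs 71 pm).
Ga > Br: Ga lies to the left of Br in period 4, so the across-period effect alone puts Ga larger.
Ca > Ga: both are in period 4; the period trend gives Ca the larger value.
K > Ca: K lies to the left of Ca in period 4, so the across-period effect alone puts K larger.
Approximate values (pm): N 71, K 196, Ca 171, Ga 124, Br 114.
So from smallest to largest: N < Br < Ga < Ca < K.

N < Br < Ga < Ca < K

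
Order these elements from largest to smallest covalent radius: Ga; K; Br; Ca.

Radius decreases left→right (rising Z_eff, same n) and increases top→bottom (higher n).
All lie in period 4, so atomic radius increases right to left.
So from largest to smallest: K > Ca > Ga > Br.

K > Ca > Ga > Br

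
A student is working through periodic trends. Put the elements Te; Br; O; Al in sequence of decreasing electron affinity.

Br, Te, O, Al

Atoms with high Z_eff and room in the valence shell (especially the halogens) have the most exothermic electron affinities.
These span different periods and groups, so the two trends combine.
O > Al: both effects reinforce here, so O is clearly the higher of the two.
Te > O: this pair runs against the simple trend — see the exception note.
Br > Te: both effects reinforce here, so Br is clearly the higher of the two.
Note the exception: Te has a higher electron affinity than O, contrary to the simple trend — O's compact 2p subshell gives strong electron–electron repulsion on the added electron.
Tabulated electron affinity (kJ/mol): O 141, Al 42, Br 325, Te 190.
So from highest to lowest: Br > Te > O > Al.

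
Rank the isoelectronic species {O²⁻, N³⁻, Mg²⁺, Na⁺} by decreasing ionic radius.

All of these have 10 electrons, so size is governed by nuclear charge alone: the more protons, the stronger the pull on the same electron cloud, and the smaller the ion.
Nuclear charges: Mg²⁺ (Z=12), Na⁺ (Z=11), O²⁻ (Z=8), N³⁻ (Z=7).
Largest to smallest: N³⁻ > O²⁻ > Na⁺ > Mg²⁺.

N³⁻ > O²⁻ > Na⁺ > Mg²⁺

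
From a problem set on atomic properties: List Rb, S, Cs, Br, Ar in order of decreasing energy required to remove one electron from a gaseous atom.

Ar > Br > S > Rb > Cs

S is in period 3, group 16; Ar is in period 3, group 18; Br is in period 4, group 17; Rb is in period 5, group 1; Cs is in period 6, group 1.
Across a period the outer electron is held more tightly (higher IE₁); down a group it sits in a higher shell, more shielded, and comes off more easily.
Neither a single period nor a single group — weigh both effects.
Rb > Cs: they share group 1; the group trend gives Rb the larger value.
S > Rb: both effects reinforce here, so S is clearly the higher of the two.
Br > S: the two effects oppose for this pair; the across-period effect wins (1140 vs 1000 kJ/mol).
Ar > Br: relative to Br, both the across-period and down-group shifts push Ar's first ionization energy up.
Approximate values (kJ/mol): S 1000, Ar 1521, Br 1140, Rb 403, Cs 376.
So from highest to lowest: Ar > Br > S > Rb > Cs.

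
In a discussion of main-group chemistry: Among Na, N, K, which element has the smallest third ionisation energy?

The third ionization energy removes an electron from the +2 ion. For each element: Na²⁺ is already 1 electron into the core; N²⁺ still has 3 valence electrons; K²⁺ is already 1 electron into the core.
Usually core removal costs more than valence removal, but here the competition is close: a tightly held n=2 valence electron can cost more to remove than an n=3 core electron, so the actual values have to decide it.
Approximate IE_3 values (kJ/mol): Na 6910, N 4578, K 4420.
Overall IE_3 order: K < N < Na.

K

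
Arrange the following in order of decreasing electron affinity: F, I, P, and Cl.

Cl, F, I, P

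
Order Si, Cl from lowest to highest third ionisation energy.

Si < Cl

IE_3 is the cost of taking one more electron from the +2 cation: Si²⁺ still has 2 valence electrons; Cl²⁺ still has 5 valence electrons.
All are still removing valence electrons, so compare the +2 ions as you would atoms: IE_3 generally rises across a period (higher Z_eff) and falls down a group (larger shell), subject to the usual subshell exceptions.
Valence configurations: Si²⁺ [Ne]3s², Cl²⁺ [Ne]3s²3p³.
Approximate IE_3 values (kJ/mol): Si 3232, Cl 3822.
Overall IE_3 order: Si < Cl.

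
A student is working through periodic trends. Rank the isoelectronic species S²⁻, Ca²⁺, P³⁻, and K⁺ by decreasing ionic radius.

P³⁻ > S²⁻ > K⁺ > Ca²⁺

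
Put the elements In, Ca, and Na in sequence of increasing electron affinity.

Ca < In < Na

Na is in period 3, group 1; Ca is in period 4, group 2; In is in period 5, group 13.
Atoms with high Z_eff and room in the valence shell (especially the halogens) have the most exothermic electron affinities.
A diagonal step moves right (one effect) and down (the opposite effect) at once.
In > Ca: period and group pull opposite ways; the across-period shift dominates (29 vs 2 kJ/mol).
Na > In: period and group pull opposite ways; the down-group shift dominates (53 vs 29 kJ/mol).
Approximate values (kJ/mol): Na 53, Ca 2, In 29.
So from lowest to highest: Ca < In < Na.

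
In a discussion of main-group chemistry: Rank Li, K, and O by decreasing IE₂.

Li, O, K

After 1 electron has been removed, what remains? Li⁺ is the bare [He] core; K⁺ is the bare [Ar] core; O⁺ still has 5 valence electrons.
Usually core removal costs more than valence removal, but here the competition is close: a tightly held n=2 valence electron can cost more to remove than an n=3 core electron, so the actual values have to decide it.
Approximate IE_2 values (kJ/mol): Li 7298, K 3052, O 3388.
So the second ionization energies run K < O < Li.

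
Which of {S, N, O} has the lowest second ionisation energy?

S

After 1 electron has been removed, what remains? S⁺ still has 5 valence electrons; N⁺ still has 4 valence electrons; O⁺ still has 5 valence electrons.
All are still removing valence electrons, so compare the +1 ions as you would atoms: IE_2 generally rises across a period (higher Z_eff) and falls down a group (larger shell), subject to the usual subshell exceptions.
Valence configurations: S⁺ [Ne]3s²3p³, N⁺ [He]2s²2p², O⁺ [He]2s²2p³.
The numbers (kJ/mol): S 2252, N 2856, O 3388.
Hence IE_2: S < N < O.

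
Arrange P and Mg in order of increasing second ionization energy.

Mg, P

IE_2 is the cost of taking one more electron from the +1 cation: P⁺ still has 4 valence electrons; Mg⁺ still has 1 valence electron.
All are still removing valence electrons, so compare the +1 ions as you would atoms: IE_2 generally rises across a period (higher Z_eff) and falls down a group (larger shell), subject to the usual subshell exceptions.
Valence configurations: P⁺ [Ne]3s²3p², Mg⁺ [Ne]3s¹.
The numbers (kJ/mol): P 1907, Mg 1451.
So the second ionization energies run Mg < P.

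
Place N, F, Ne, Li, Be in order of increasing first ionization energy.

Across a period the outer electron is held more tightly (higher IE₁); down a group it sits in a higher shell, more shielded, and comes off more easily.
All lie in period 2, so first ionization energy increases left to right.
So from lowest to highest: Li < Be < N < F < Ne.

Li < Be < N < F < Ne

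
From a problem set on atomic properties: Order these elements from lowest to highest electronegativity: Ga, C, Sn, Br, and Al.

Al < Ga < Sn < C < Br

Smaller atoms with higher effective nuclear charge are more electronegative.
Neither a single period nor a single group — weigh both effects.
Ga > Al: this pair runs against the simple trend — see the exception note.
Sn > Ga: period and group pull opposite ways; the across-period shift dominates (1.96 vs 1.81).
C > Sn: they share group 14; the group trend gives C the larger value.
Br > C: period and group pull opposite ways; the across-period shift dominates (2.96 vs 2.55).
Note the exception: Ga has a higher electronegativity than Al, contrary to the simple trend — poor shielding by filled d (and f) subshells raises the heavier element's effective nuclear charge more than the simple down-group trend predicts.
Approximate values (Pauling): C 2.55, Al 1.61, Ga 1.81, Br 2.96, Sn 1.96.
So from lowest to highest: Al < Ga < Sn < C < Br.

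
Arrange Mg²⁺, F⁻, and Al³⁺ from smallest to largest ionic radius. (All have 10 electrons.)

Al³⁺, Mg²⁺, F⁻

All of these have 10 electrons, so size is governed by nuclear charge alone: the more protons, the stronger the pull on the same electron cloud, and the smaller the ion.
Nuclear charges: Al³⁺ (Z=13), Mg²⁺ (Z=12), F⁻ (Z=9).
Smallest to largest: Al³⁺ < Mg²⁺ < F⁻.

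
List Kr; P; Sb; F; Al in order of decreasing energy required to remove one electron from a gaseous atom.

F > Kr > P > Sb > Al

F is in period 2, group 17; Al is in period 3, group 13; P is in period 3, group 15; Kr is in period 4, group 18; Sb is in period 5, group 15.
First ionization energy rises across a period (greater Z_eff holds electrons more tightly) and falls down a group (valence electrons are farther from the nucleus).
These span different periods and groups, so the two trends combine.
Sb > Al: the two effects oppose for this pair; the across-period effect wins (831 vs 578 kJ/mol).
P > Sb: P sits above Sb in group 15, so the down-group effect alone puts P higher.
Kr > P: the two effects oppose for this pair; the across-period effect wins (1351 vs 1012 kJ/mol).
F > Kr: period and group pull opposite ways; the down-group shift dominates (1681 vs 1351 kJ/mol).
Approximate values (kJ/mol): F 1681, Al 578, P 1012, Kr 1351, Sb 831.
So from highest to lowest: F > Kr > P > Sb > Al.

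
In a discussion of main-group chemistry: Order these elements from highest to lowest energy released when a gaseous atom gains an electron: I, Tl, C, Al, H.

I > C > H > Al > Tl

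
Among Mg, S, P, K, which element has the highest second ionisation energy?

K

The second ionization energy removes an electron from the +1 ion. For each element: Mg⁺ still has 1 valence electron; S⁺ still has 5 valence electrons; P⁺ still has 4 valence electrons; K⁺ is the bare [Ar] core.
Breaking into a closed-shell core is much more expensive than removing a leftover valence electron — K has the largest IE_2 here.
Valence configurations: Mg⁺ [Ne]3s¹, S⁺ [Ne]3s²3p³, P⁺ [Ne]3s²3p².
The numbers (kJ/mol): Mg 1451, S 2252, P 1907, K 3052.
So the second ionization energies run Mg < P < S < K.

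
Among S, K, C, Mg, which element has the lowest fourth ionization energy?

S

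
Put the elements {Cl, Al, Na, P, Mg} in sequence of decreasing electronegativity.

Cl, P, Al, Mg, Na

Na is in period 3, group 1; Mg is in period 3, group 2; Al is in period 3, group 13; P is in period 3, group 15; Cl is in period 3, group 17.
Smaller atoms with higher effective nuclear charge are more electronegative.
All lie in period 3, so electronegativity increases left to right.
So from highest to lowest: Cl > P > Al > Mg > Na.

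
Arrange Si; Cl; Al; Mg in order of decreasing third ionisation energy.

Mg, Cl, Si, Al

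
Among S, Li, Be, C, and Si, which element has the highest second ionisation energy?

IE_2 is the cost of taking one more electron from the +1 cation: S⁺ still has 5 valence electrons; Li⁺ is the bare [He] core; Be⁺ still has 1 valence electron; C⁺ still has 3 valence electrons; Si⁺ still has 3 valence electrons.
Pulling an electron out of a noble-gas core costs far more than removing a remaining valence electron, so Li sits at the high end of IE_2.
Valence configurations: S⁺ [Ne]3s²3p³, Be⁺ [He]2s¹, C⁺ [He]2s²2p¹, Si⁺ [Ne]3s²3p¹.
The numbers (kJ/mol): S 2252, Li 7298, Be 1757, C 2353, Si 1577.
So the second ionization energies run Si < Be < S < C < Li.

Li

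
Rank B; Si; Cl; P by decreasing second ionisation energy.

B, Cl, P, Si

Consider each +1 ion: B⁺ still has 2 valence electrons; Si⁺ still has 3 valence electrons; Cl⁺ still has 6 valence electrons; P⁺ still has 4 valence electrons.
All are still removing valence electrons, so compare the +1 ions as you would atoms: IE_2 generally rises across a period (higher Z_eff) and falls down a group (larger shell), subject to the usual subshell exceptions.
Valence configurations: B⁺ [He]2s², Si⁺ [Ne]3s²3p¹, Cl⁺ [Ne]3s²3p⁴, P⁺ [Ne]3s²3p².
Approximate IE_2 values (kJ/mol): B 2427, Si 1577, Cl 2298, P 1907.
Hence IE_2: Si < P < Cl < B.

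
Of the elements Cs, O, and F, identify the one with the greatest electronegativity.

O is in period 2, group 16; F is in period 2, group 17; Cs is in period 6, group 1.
EN rises left→right (higher Z_eff, smaller atoms) and falls top→bottom (larger, more shielded atoms).
Neither a single period nor a single group — weigh both effects.
O > Cs: both effects reinforce here, so O is clearly the higher of the two.
F > O: F lies to the right of O in period 2, so the across-period effect alone puts F higher.
For reference (Pauling): O 3.44, F 3.98, Cs 0.79.
The greatest electronegativity among these belongs to F.

F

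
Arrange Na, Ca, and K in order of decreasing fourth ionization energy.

Consider each +3 ion: Na³⁺ is already 2 electrons into the core; Ca³⁺ is already 1 electron into the core; K³⁺ is already 2 electrons into the core.
All of these are removing an electron from a noble-gas core or deeper; the smaller core (lower principal quantum number) is held far more tightly, and within a period the higher nuclear charge binds the same core more tightly.
The numbers (kJ/mol): Na 9543, Ca 6491, K 5877.
Overall IE_4 order: K < Ca < Na.

Na, Ca, K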